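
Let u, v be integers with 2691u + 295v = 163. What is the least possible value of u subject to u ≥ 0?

193

gcd(2691, 295):
  2691 = 9×295 + 36
  295 = 8×36 + 7
  36 = 5×7 + 1
  7 = 7×1
so gcd(2691, 295) = 1.
1 divides 163, so solutions exist.
Back-substitute for Bézout coefficients:
  1 = 36 - 5×7
  ... = 2691×(41) + 295×(-374)
Scale by 163/1 = 163: (u₀, v₀) = (6683, -60962).
General solution: u = 6683 + 295t, v = -60962 - 2691t for integer t.
u ≥ 0: smallest is 6683 mod 295 = 193 (at t = -22), with v = -1760.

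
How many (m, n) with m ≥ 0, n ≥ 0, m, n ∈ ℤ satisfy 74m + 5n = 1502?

4

gcd(74, 5):
  74 = 14·5 + 4
  5 = 1·4 + 1
  4 = 4·1
so gcd(74, 5) = 1.
Back-substitute for Bézout coefficients:
  1 = 5 - 1·4
  ... = 74·(-1) + 5·(15)
Scale by 1502: one solution is (-1502, 22530). Reduce m mod 5: (3, 256).
General: m = 3 + 5t, n = 256 - 74t.
m ≥ 0 ⇒ t ≥ 0; n ≥ 0 ⇒ t ≤ 3. So t ∈ [0, 3]: 4 solutions.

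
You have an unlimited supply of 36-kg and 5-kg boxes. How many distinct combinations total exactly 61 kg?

1

Need nonnegative integers with 36j + 5k = 61.
gcd(36, 5) = 1, and 36·(1) + 5·(-7) = 1.
So (j₀, k₀) = (61, -427); general j = 61 + 5t, k = -427 - 36t.
j ≥ 0 ⇒ t ≥ -12; k ≥ 0 ⇒ t ≤ -12. That's 1 value of t.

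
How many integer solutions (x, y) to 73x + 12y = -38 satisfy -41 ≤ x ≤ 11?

gcd(73, 12) = 1.
By Bézout, 73×(1) + 12×(-6) = 1.
Particular solution: (10, -64).
General solution: x = 10 + 12t, y = -64 - 73t for integer t.
-41 ≤ 10 + 12t ≤ 11 gives t ∈ [-4, 0], which is 5 values.

5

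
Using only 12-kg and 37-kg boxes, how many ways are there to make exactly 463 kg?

Need nonnegative integers with 12j + 37k = 463.
gcd(12, 37) = 1, and 12·(-3) + 37·(1) = 1.
So (j₀, k₀) = (-1389, 463); general j = -1389 + 37t, k = 463 - 12t.
j ≥ 0 ⇒ t ≥ 38; k ≥ 0 ⇒ t ≤ 38. That's 1 value of t.

1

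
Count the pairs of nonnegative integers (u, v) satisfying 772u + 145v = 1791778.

16

gcd(772, 145) = 1.
By Bézout, 772*(-37) + 145*(197) = 1.
One solution: (99, 11830).
General: u = 99 + 145t, v = 11830 - 772t.
u ≥ 0 ⇒ t ≥ 0; v ≥ 0 ⇒ t ≤ 15. So t ∈ [0, 15]: 16 solutions.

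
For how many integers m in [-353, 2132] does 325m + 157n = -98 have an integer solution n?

gcd(325, 157) = 1  (325 = 2*157 + 11, 157 = 14*11 + 3, 11 = 3*3 + 2, 3 = 1*2 + 1, 2 = 2*1).
Back-substituting, 325*(-57) + 157*(118) = 1.
Scale by -98: particular solution (5586, -11564); reduce m mod 157: (91, -189).
General solution: m = 91 + 157t, n = -189 - 325t for integer t.
-353 ≤ 91 + 157t ≤ 2132 gives t ∈ [-2, 13], which is 16 values.

16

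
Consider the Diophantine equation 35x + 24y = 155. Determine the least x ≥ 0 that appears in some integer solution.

1

gcd(35, 24) = 1  (35 = 1*24 + 11, 24 = 2*11 + 2, 11 = 5*2 + 1, 2 = 2*1).
1 divides 155, so solutions exist.
Back-substituting, 35*(11) + 24*(-16) = 1.
Scale by 155/1 = 155: (x₀, y₀) = (1705, -2480).
General solution: x = 1705 + 24t, y = -2480 - 35t for integer t.
x ≥ 0: smallest is 1705 mod 24 = 1 (at t = -71), with y = 5.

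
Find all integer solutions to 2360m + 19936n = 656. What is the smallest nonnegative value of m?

gcd(19936, 2360):
  19936 = 8×2360 + 1056
  2360 = 2×1056 + 248
  1056 = 4×248 + 64
  248 = 3×64 + 56
  64 = 1×56 + 8
  56 = 7×8
so gcd(19936, 2360) = 8.
8 divides 656, so solutions exist.
Back-substitute for Bézout coefficients:
  8 = 64 - 1×56
  ... = 2360×(-321) + 19936×(38)
Scale by 656/8 = 82: (m₀, n₀) = (-26322, 3116).
General solution: m = -26322 + 2492t, n = 3116 - 295t for integer t.
m ≥ 0: smallest is -26322 mod 2492 = 1090 (at t = 11), with n = -129.

1090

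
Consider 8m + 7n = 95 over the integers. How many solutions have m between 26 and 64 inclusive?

5

gcd(8, 7) = 1.
By Bézout, 8*(1) + 7*(-1) = 1.
Particular solution: (4, 9).
General solution: m = 4 + 7t, n = 9 - 8t for integer t.
26 ≤ 4 + 7t ≤ 64 gives t ∈ [4, 8], which is 5 values.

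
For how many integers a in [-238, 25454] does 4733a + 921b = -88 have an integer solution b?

28

gcd(4733, 921):
  4733 = 5·921 + 128
  921 = 7·128 + 25
  128 = 5·25 + 3
  25 = 8·3 + 1
  3 = 3·1
so gcd(4733, 921) = 1.
Back-substitute for Bézout coefficients:
  1 = 25 - 8·3
  ... = 4733·(-295) + 921·(1516)
Scale by -88: particular solution (25960, -133408); reduce a mod 921: (172, -884).
General solution: a = 172 + 921t, b = -884 - 4733t for integer t.
-238 ≤ 172 + 921t ≤ 25454 gives t ∈ [0, 27], which is 28 values.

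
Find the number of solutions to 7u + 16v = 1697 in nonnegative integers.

15

gcd(16, 7):
  16 = 2*7 + 2
  7 = 3*2 + 1
  2 = 2*1
so gcd(16, 7) = 1.
Back-substitute for Bézout coefficients:
  1 = 7 - 3*2
  ... = 7*(7) + 16*(-3)
Scale by 1697: one solution is (11879, -5091). Reduce u mod 16: (7, 103).
General: u = 7 + 16t, v = 103 - 7t.
u ≥ 0 ⇒ t ≥ 0; v ≥ 0 ⇒ t ≤ 14. So t ∈ [0, 14]: 15 solutions.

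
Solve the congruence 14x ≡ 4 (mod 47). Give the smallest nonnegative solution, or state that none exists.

gcd(47, 14) = 1  (47 = 3·14 + 5, 14 = 2·5 + 4, 5 = 1·4 + 1, 4 = 4·1).
1 divides 4, so solutions exist.
Back-substituting, 14·(-10) + 47·(3) = 1.
So 14·(-10) ≡ 1 (mod 47); multiply by 4: x ≡ -40 (mod 47).
Smallest nonnegative: x = -40 mod 47 = 7.

7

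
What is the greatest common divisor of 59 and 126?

1

gcd(126, 59):
  126 = 2·59 + 8
  59 = 7·8 + 3
  8 = 2·3 + 2
  3 = 1·2 + 1
  2 = 2·1
so gcd(126, 59) = 1.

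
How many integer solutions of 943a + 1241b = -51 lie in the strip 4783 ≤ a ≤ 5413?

gcd(1241, 943) = 1.
By Bézout, 943·(304) + 1241·(-231) = 1.
Particular solution: (629, -478).
General solution: a = 629 + 1241t, b = -478 - 943t for integer t.
4783 ≤ 629 + 1241t ≤ 5413 gives t ∈ [4, 3], which is 0 values.

0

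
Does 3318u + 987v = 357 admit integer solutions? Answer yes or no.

gcd(3318, 987) = 21.
21 divides 357, so integer solutions exist.

yes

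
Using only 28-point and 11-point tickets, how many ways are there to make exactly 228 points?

Need nonnegative integers with 28j + 11k = 228.
gcd(28, 11) = 1, and 28·(2) + 11·(-5) = 1.
So (j₀, k₀) = (456, -1140); general j = 456 + 11t, k = -1140 - 28t.
j ≥ 0 ⇒ t ≥ -41; k ≥ 0 ⇒ t ≤ -41. That's 1 value of t.

1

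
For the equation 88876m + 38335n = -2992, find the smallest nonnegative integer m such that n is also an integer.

gcd(88876, 38335) = 17.
17 divides -2992, so solutions exist.
By Bézout, 88876*(1027) + 38335*(-2381) = 17.
Scale by -2992/17 = -176: (m₀, n₀) = (-180752, 419056).
General solution: m = -180752 + 2255t, n = 419056 - 5228t for integer t.
m ≥ 0: smallest is -180752 mod 2255 = 1903 (at t = 81), with n = -4412.

1903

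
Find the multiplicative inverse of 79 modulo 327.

gcd(327, 79) = 1.
By Bézout, 79*(-149) + 327*(36) = 1.
So 79*-149 ≡ 1 (mod 327), and -149 mod 327 = 178.

178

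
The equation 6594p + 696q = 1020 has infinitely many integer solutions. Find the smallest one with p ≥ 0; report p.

98

gcd(6594, 696) = 6  (6594 = 9*696 + 330, 696 = 2*330 + 36, 330 = 9*36 + 6, 36 = 6*6).
6 divides 1020, so solutions exist.
Back-substituting, 6594*(19) + 696*(-180) = 6.
Scale by 1020/6 = 170: (p₀, q₀) = (3230, -30600).
General solution: p = 3230 + 116t, q = -30600 - 1099t for integer t.
p ≥ 0: smallest is 3230 mod 116 = 98 (at t = -27), with q = -927.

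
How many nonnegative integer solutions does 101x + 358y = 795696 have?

gcd(358, 101) = 1  (358 = 3×101 + 55, 101 = 1×55 + 46, 55 = 1×46 + 9, 46 = 5×9 + 1, 9 = 9×1).
Back-substituting, 101×(39) + 358×(-11) = 1.
Scale by 795696: one solution is (31032144, -8752656). Reduce x mod 358: (346, 2125).
General: x = 346 + 358t, y = 2125 - 101t.
x ≥ 0 ⇒ t ≥ 0; y ≥ 0 ⇒ t ≤ 21. So t ∈ [0, 21]: 22 solutions.

22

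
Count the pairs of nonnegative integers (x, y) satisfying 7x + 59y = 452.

1

gcd(59, 7) = 1  (59 = 8*7 + 3, 7 = 2*3 + 1, 3 = 3*1).
Back-substituting, 7*(17) + 59*(-2) = 1.
Scale by 452: one solution is (7684, -904). Reduce x mod 59: (14, 6).
General: x = 14 + 59t, y = 6 - 7t.
x ≥ 0 ⇒ t ≥ 0; y ≥ 0 ⇒ t ≤ 0. So t ∈ [0, 0]: 1 solution.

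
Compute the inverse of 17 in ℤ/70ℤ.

gcd(70, 17):
  70 = 4×17 + 2
  17 = 8×2 + 1
  2 = 2×1
so gcd(70, 17) = 1.
Back-substitute for Bézout coefficients:
  1 = 17 - 8×2
  ... = 17×(33) + 70×(-8)
So 17×33 ≡ 1 (mod 70), and 33 mod 70 = 33.

33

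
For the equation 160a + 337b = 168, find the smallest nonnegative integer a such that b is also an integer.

119

gcd(337, 160):
  337 = 2*160 + 17
  160 = 9*17 + 7
  17 = 2*7 + 3
  7 = 2*3 + 1
  3 = 3*1
so gcd(337, 160) = 1.
1 divides 168, so solutions exist.
Back-substitute for Bézout coefficients:
  1 = 7 - 2*3
  ... = 160*(99) + 337*(-47)
Scale by 168/1 = 168: (a₀, b₀) = (16632, -7896).
General solution: a = 16632 + 337t, b = -7896 - 160t for integer t.
a ≥ 0: smallest is 16632 mod 337 = 119 (at t = -49), with b = -56.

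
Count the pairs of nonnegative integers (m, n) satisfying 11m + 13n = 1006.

7

gcd(13, 11) = 1.
By Bézout, 11*(6) + 13*(-5) = 1.
One solution: (4, 74).
General: m = 4 + 13t, n = 74 - 11t.
m ≥ 0 ⇒ t ≥ 0; n ≥ 0 ⇒ t ≤ 6. So t ∈ [0, 6]: 7 solutions.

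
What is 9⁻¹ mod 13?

3

gcd(13, 9) = 1  (13 = 1·9 + 4, 9 = 2·4 + 1, 4 = 4·1).
Back-substituting, 9·(3) + 13·(-2) = 1.
So 9·3 ≡ 1 (mod 13), and 3 mod 13 = 3.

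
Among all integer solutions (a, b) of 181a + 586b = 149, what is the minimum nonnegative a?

gcd(586, 181):
  586 = 3×181 + 43
  181 = 4×43 + 9
  43 = 4×9 + 7
  9 = 1×7 + 2
  7 = 3×2 + 1
  2 = 2×1
so gcd(586, 181) = 1.
1 divides 149, so solutions exist.
Back-substitute for Bézout coefficients:
  1 = 7 - 3×2
  ... = 181×(-259) + 586×(80)
Scale by 149/1 = 149: (a₀, b₀) = (-38591, 11920).
General solution: a = -38591 + 586t, b = 11920 - 181t for integer t.
a ≥ 0: smallest is -38591 mod 586 = 85 (at t = 66), with b = -26.

85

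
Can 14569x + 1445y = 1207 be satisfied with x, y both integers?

gcd(14569, 1445) = 17.
17 divides 1207, so integer solutions exist.

yes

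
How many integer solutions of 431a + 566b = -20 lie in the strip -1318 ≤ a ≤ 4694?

gcd(566, 431) = 1.
By Bézout, 431×(109) + 566×(-83) = 1.
Particular solution: (84, -64).
General solution: a = 84 + 566t, b = -64 - 431t for integer t.
-1318 ≤ 84 + 566t ≤ 4694 gives t ∈ [-2, 8], which is 11 values.

11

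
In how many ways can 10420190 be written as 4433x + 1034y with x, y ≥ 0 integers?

gcd(4433, 1034):
  4433 = 4·1034 + 297
  1034 = 3·297 + 143
  297 = 2·143 + 11
  143 = 13·11
so gcd(4433, 1034) = 11.
Back-substitute for Bézout coefficients:
  11 = 297 - 2·143
  ... = 4433·(7) + 1034·(-30)
Scale by 947290: one solution is (6631030, -28418700). Reduce x mod 94: (82, 9726).
General: x = 82 + 94t, y = 9726 - 403t.
x ≥ 0 ⇒ t ≥ 0; y ≥ 0 ⇒ t ≤ 24. So t ∈ [0, 24]: 25 solutions.

25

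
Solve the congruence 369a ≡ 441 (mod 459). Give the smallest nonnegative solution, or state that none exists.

41

gcd(459, 369) = 9  (459 = 1·369 + 90, 369 = 4·90 + 9, 90 = 10·9).
9 divides 441, so solutions exist.
Back-substituting, 369·(5) + 459·(-4) = 9.
So 369·(5) ≡ 9 (mod 459); multiply by 49: a ≡ 245 (mod 51).
Smallest nonnegative: a = 245 mod 51 = 41.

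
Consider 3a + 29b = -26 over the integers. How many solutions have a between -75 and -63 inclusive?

gcd(29, 3) = 1.
By Bézout, 3×(10) + 29×(-1) = 1.
Particular solution: (1, -1).
General solution: a = 1 + 29t, b = -1 - 3t for integer t.
-75 ≤ 1 + 29t ≤ -63 gives t ∈ [-2, -3], which is 0 values.

0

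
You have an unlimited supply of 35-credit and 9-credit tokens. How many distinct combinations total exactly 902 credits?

Need nonnegative integers with 35j + 9k = 902.
gcd(35, 9) = 1, and 35·(-1) + 9·(4) = 1.
So (j₀, k₀) = (-902, 3608); general j = -902 + 9t, k = 3608 - 35t.
j ≥ 0 ⇒ t ≥ 101; k ≥ 0 ⇒ t ≤ 103. That's 3 values of t.

3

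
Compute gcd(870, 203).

gcd(870, 203):
  870 = 4*203 + 58
  203 = 3*58 + 29
  58 = 2*29
so gcd(870, 203) = 29.

29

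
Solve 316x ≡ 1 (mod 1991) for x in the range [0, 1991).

964

gcd(1991, 316) = 1  (1991 = 6·316 + 95, 316 = 3·95 + 31, 95 = 3·31 + 2, 31 = 15·2 + 1, 2 = 2·1).
Back-substituting, 316·(964) + 1991·(-153) = 1.
So 316·964 ≡ 1 (mod 1991), and 964 mod 1991 = 964.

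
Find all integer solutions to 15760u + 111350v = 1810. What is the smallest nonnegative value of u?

6366

gcd(111350, 15760):
  111350 = 7*15760 + 1030
  15760 = 15*1030 + 310
  1030 = 3*310 + 100
  310 = 3*100 + 10
  100 = 10*10
so gcd(111350, 15760) = 10.
10 divides 1810, so solutions exist.
Back-substitute for Bézout coefficients:
  10 = 310 - 3*100
  ... = 15760*(1081) + 111350*(-153)
Scale by 1810/10 = 181: (u₀, v₀) = (195661, -27693).
General solution: u = 195661 + 11135t, v = -27693 - 1576t for integer t.
u ≥ 0: smallest is 195661 mod 11135 = 6366 (at t = -17), with v = -901.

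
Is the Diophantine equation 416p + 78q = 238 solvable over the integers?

no

gcd(416, 78):
  416 = 5·78 + 26
  78 = 3·26
so gcd(416, 78) = 26.
26 does not divide 238 (remainder 4), so no integer solutions.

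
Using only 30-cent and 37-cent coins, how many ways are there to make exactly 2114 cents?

Need nonnegative integers with 30j + 37k = 2114.
gcd(30, 37) = 1, and 30·(-16) + 37·(13) = 1.
So (j₀, k₀) = (-33824, 27482); general j = -33824 + 37t, k = 27482 - 30t.
j ≥ 0 ⇒ t ≥ 915; k ≥ 0 ⇒ t ≤ 916. That's 2 values of t.

2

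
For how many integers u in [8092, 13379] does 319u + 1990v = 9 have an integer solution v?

gcd(1990, 319):
  1990 = 6×319 + 76
  319 = 4×76 + 15
  76 = 5×15 + 1
  15 = 15×1
so gcd(1990, 319) = 1.
Back-substitute for Bézout coefficients:
  1 = 76 - 5×15
  ... = 319×(-131) + 1990×(21)
Scale by 9: particular solution (-1179, 189); reduce u mod 1990: (811, -130).
General solution: u = 811 + 1990t, v = -130 - 319t for integer t.
8092 ≤ 811 + 1990t ≤ 13379 gives t ∈ [4, 6], which is 3 values.

3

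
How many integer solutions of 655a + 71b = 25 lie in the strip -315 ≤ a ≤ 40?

gcd(655, 71) = 1.
By Bézout, 655×(-31) + 71×(286) = 1.
Particular solution: (6, -55).
General solution: a = 6 + 71t, b = -55 - 655t for integer t.
-315 ≤ 6 + 71t ≤ 40 gives t ∈ [-4, 0], which is 5 values.

5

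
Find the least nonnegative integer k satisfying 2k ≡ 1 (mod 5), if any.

3

gcd(5, 2) = 1  (5 = 2·2 + 1, 2 = 2·1).
1 divides 1, so solutions exist.
Back-substituting, 2·(-2) + 5·(1) = 1.
So 2·(-2) ≡ 1 (mod 5); multiply by 1: k ≡ -2 (mod 5).
Smallest nonnegative: k = -2 mod 5 = 3.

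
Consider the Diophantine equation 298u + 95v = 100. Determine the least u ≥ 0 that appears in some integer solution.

gcd(298, 95):
  298 = 3·95 + 13
  95 = 7·13 + 4
  13 = 3·4 + 1
  4 = 4·1
so gcd(298, 95) = 1.
1 divides 100, so solutions exist.
Back-substitute for Bézout coefficients:
  1 = 13 - 3·4
  ... = 298·(22) + 95·(-69)
Scale by 100/1 = 100: (u₀, v₀) = (2200, -6900).
General solution: u = 2200 + 95t, v = -6900 - 298t for integer t.
u ≥ 0: smallest is 2200 mod 95 = 15 (at t = -23), with v = -46.

15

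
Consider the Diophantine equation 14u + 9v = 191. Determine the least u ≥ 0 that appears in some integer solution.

4

gcd(14, 9):
  14 = 1×9 + 5
  9 = 1×5 + 4
  5 = 1×4 + 1
  4 = 4×1
so gcd(14, 9) = 1.
1 divides 191, so solutions exist.
Back-substitute for Bézout coefficients:
  1 = 5 - 1×4
  ... = 14×(2) + 9×(-3)
Scale by 191/1 = 191: (u₀, v₀) = (382, -573).
General solution: u = 382 + 9t, v = -573 - 14t for integer t.
u ≥ 0: smallest is 382 mod 9 = 4 (at t = -42), with v = 15.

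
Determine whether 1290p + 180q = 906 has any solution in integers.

no

gcd(1290, 180) = 30  (1290 = 7·180 + 30, 180 = 6·30).
30 does not divide 906 (remainder 6), so no integer solutions.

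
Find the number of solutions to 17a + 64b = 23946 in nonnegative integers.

gcd(64, 17) = 1.
By Bézout, 17×(-15) + 64×(4) = 1.
One solution: (42, 363).
General: a = 42 + 64t, b = 363 - 17t.
a ≥ 0 ⇒ t ≥ 0; b ≥ 0 ⇒ t ≤ 21. So t ∈ [0, 21]: 22 solutions.

22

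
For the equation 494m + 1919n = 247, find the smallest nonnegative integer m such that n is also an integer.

gcd(1919, 494):
  1919 = 3*494 + 437
  494 = 1*437 + 57
  437 = 7*57 + 38
  57 = 1*38 + 19
  38 = 2*19
so gcd(1919, 494) = 19.
19 divides 247, so solutions exist.
Back-substitute for Bézout coefficients:
  19 = 57 - 1*38
  ... = 494*(35) + 1919*(-9)
Scale by 247/19 = 13: (m₀, n₀) = (455, -117).
General solution: m = 455 + 101t, n = -117 - 26t for integer t.
m ≥ 0: smallest is 455 mod 101 = 51 (at t = -4), with n = -13.

51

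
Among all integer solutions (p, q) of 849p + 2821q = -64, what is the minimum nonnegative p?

gcd(2821, 849) = 1  (2821 = 3·849 + 274, 849 = 3·274 + 27, 274 = 10·27 + 4, 27 = 6·4 + 3, 4 = 1·3 + 1, 3 = 3·1).
1 divides -64, so solutions exist.
Back-substituting, 849·(-731) + 2821·(220) = 1.
Scale by -64/1 = -64: (p₀, q₀) = (46784, -14080).
General solution: p = 46784 + 2821t, q = -14080 - 849t for integer t.
p ≥ 0: smallest is 46784 mod 2821 = 1648 (at t = -16), with q = -496.

1648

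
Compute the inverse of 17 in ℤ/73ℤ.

43

gcd(73, 17):
  73 = 4·17 + 5
  17 = 3·5 + 2
  5 = 2·2 + 1
  2 = 2·1
so gcd(73, 17) = 1.
Back-substitute for Bézout coefficients:
  1 = 5 - 2·2
  ... = 17·(-30) + 73·(7)
So 17·-30 ≡ 1 (mod 73), and -30 mod 73 = 43.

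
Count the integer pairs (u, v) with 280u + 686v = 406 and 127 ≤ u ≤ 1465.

27

gcd(686, 280) = 14  (686 = 2*280 + 126, 280 = 2*126 + 28, 126 = 4*28 + 14, 28 = 2*14).
Back-substituting, 280*(-22) + 686*(9) = 14.
Scale by 29: particular solution (-638, 261); reduce u mod 49: (48, -19).
General solution: u = 48 + 49t, v = -19 - 20t for integer t.
127 ≤ 48 + 49t ≤ 1465 gives t ∈ [2, 28], which is 27 values.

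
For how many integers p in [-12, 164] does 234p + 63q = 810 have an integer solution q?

25

gcd(234, 63):
  234 = 3×63 + 45
  63 = 1×45 + 18
  45 = 2×18 + 9
  18 = 2×9
so gcd(234, 63) = 9.
Back-substitute for Bézout coefficients:
  9 = 45 - 2×18
  ... = 234×(3) + 63×(-11)
Scale by 90: particular solution (270, -990); reduce p mod 7: (4, -2).
General solution: p = 4 + 7t, q = -2 - 26t for integer t.
-12 ≤ 4 + 7t ≤ 164 gives t ∈ [-2, 22], which is 25 values.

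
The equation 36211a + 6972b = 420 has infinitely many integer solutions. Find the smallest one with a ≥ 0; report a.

gcd(36211, 6972) = 7  (36211 = 5×6972 + 1351, 6972 = 5×1351 + 217, 1351 = 6×217 + 49, 217 = 4×49 + 21, 49 = 2×21 + 7, 21 = 3×7).
7 divides 420, so solutions exist.
Back-substituting, 36211×(289) + 6972×(-1501) = 7.
Scale by 420/7 = 60: (a₀, b₀) = (17340, -90060).
General solution: a = 17340 + 996t, b = -90060 - 5173t for integer t.
a ≥ 0: smallest is 17340 mod 996 = 408 (at t = -17), with b = -2119.

408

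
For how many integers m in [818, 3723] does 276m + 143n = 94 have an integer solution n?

gcd(276, 143) = 1.
By Bézout, 276×(-43) + 143×(83) = 1.
Particular solution: (105, -202).
General solution: m = 105 + 143t, n = -202 - 276t for integer t.
818 ≤ 105 + 143t ≤ 3723 gives t ∈ [5, 25], which is 21 values.

21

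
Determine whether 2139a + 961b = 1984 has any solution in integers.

yes

gcd(2139, 961):
  2139 = 2*961 + 217
  961 = 4*217 + 93
  217 = 2*93 + 31
  93 = 3*31
so gcd(2139, 961) = 31.
31 divides 1984, so integer solutions exist.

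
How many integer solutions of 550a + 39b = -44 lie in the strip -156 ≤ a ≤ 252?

10

gcd(550, 39) = 1  (550 = 14·39 + 4, 39 = 9·4 + 3, 4 = 1·3 + 1, 3 = 3·1).
Back-substituting, 550·(10) + 39·(-141) = 1.
Scale by -44: particular solution (-440, 6204); reduce a mod 39: (28, -396).
General solution: a = 28 + 39t, b = -396 - 550t for integer t.
-156 ≤ 28 + 39t ≤ 252 gives t ∈ [-4, 5], which is 10 values.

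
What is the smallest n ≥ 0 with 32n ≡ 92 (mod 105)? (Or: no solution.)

gcd(105, 32) = 1.
1 divides 92, so solutions exist.
By Bézout, 32×(23) + 105×(-7) = 1.
So 32×(23) ≡ 1 (mod 105); multiply by 92: n ≡ 2116 (mod 105).
Smallest nonnegative: n = 2116 mod 105 = 16.

16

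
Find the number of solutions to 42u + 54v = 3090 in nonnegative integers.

gcd(54, 42) = 6.
By Bézout, 42·(4) + 54·(-3) = 6.
One solution: (8, 51).
General: u = 8 + 9t, v = 51 - 7t.
u ≥ 0 ⇒ t ≥ 0; v ≥ 0 ⇒ t ≤ 7. So t ∈ [0, 7]: 8 solutions.

8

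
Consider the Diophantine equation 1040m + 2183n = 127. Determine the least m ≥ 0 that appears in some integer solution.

485

gcd(2183, 1040) = 1.
1 divides 127, so solutions exist.
By Bézout, 1040*(657) + 2183*(-313) = 1.
Scale by 127/1 = 127: (m₀, n₀) = (83439, -39751).
General solution: m = 83439 + 2183t, n = -39751 - 1040t for integer t.
m ≥ 0: smallest is 83439 mod 2183 = 485 (at t = -38), with n = -231.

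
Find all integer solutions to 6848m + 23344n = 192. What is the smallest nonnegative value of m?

gcd(23344, 6848) = 16  (23344 = 3·6848 + 2800, 6848 = 2·2800 + 1248, 2800 = 2·1248 + 304, 1248 = 4·304 + 32, 304 = 9·32 + 16, 32 = 2·16).
16 divides 192, so solutions exist.
Back-substituting, 6848·(-692) + 23344·(203) = 16.
Scale by 192/16 = 12: (m₀, n₀) = (-8304, 2436).
General solution: m = -8304 + 1459t, n = 2436 - 428t for integer t.
m ≥ 0: smallest is -8304 mod 1459 = 450 (at t = 6), with n = -132.

450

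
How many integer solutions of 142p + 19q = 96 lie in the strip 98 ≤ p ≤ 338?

12

gcd(142, 19):
  142 = 7·19 + 9
  19 = 2·9 + 1
  9 = 9·1
so gcd(142, 19) = 1.
Back-substitute for Bézout coefficients:
  1 = 19 - 2·9
  ... = 142·(-2) + 19·(15)
Scale by 96: particular solution (-192, 1440); reduce p mod 19: (17, -122).
General solution: p = 17 + 19t, q = -122 - 142t for integer t.
98 ≤ 17 + 19t ≤ 338 gives t ∈ [5, 16], which is 12 values.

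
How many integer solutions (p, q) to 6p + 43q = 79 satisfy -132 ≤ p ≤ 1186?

gcd(43, 6) = 1.
By Bézout, 6·(-7) + 43·(1) = 1.
Particular solution: (6, 1).
General solution: p = 6 + 43t, q = 1 - 6t for integer t.
-132 ≤ 6 + 43t ≤ 1186 gives t ∈ [-3, 27], which is 31 values.

31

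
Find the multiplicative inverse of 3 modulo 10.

7

gcd(10, 3) = 1  (10 = 3·3 + 1, 3 = 3·1).
Back-substituting, 3·(-3) + 10·(1) = 1.
So 3·-3 ≡ 1 (mod 10), and -3 mod 10 = 7.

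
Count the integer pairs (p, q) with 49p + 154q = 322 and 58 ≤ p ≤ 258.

10

gcd(154, 49):
  154 = 3*49 + 7
  49 = 7*7
so gcd(154, 49) = 7.
Back-substitute for Bézout coefficients:
  7 = 154 - 3*49
  ... = 49*(-3) + 154*(1)
Scale by 46: particular solution (-138, 46); reduce p mod 22: (16, -3).
General solution: p = 16 + 22t, q = -3 - 7t for integer t.
58 ≤ 16 + 22t ≤ 258 gives t ∈ [2, 11], which is 10 values.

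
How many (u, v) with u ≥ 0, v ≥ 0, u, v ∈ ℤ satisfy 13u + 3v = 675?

18

gcd(13, 3) = 1.
By Bézout, 13×(1) + 3×(-4) = 1.
One solution: (0, 225).
General: u = 0 + 3t, v = 225 - 13t.
u ≥ 0 ⇒ t ≥ 0; v ≥ 0 ⇒ t ≤ 17. So t ∈ [0, 17]: 18 solutions.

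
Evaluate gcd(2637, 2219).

gcd(2637, 2219) = 1  (2637 = 1*2219 + 418, 2219 = 5*418 + 129, 418 = 3*129 + 31, 129 = 4*31 + 5, 31 = 6*5 + 1, 5 = 5*1).

1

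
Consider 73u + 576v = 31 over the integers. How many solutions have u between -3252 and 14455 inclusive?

30

gcd(576, 73):
  576 = 7×73 + 65
  73 = 1×65 + 8
  65 = 8×8 + 1
  8 = 8×1
so gcd(576, 73) = 1.
Back-substitute for Bézout coefficients:
  1 = 65 - 8×8
  ... = 73×(-71) + 576×(9)
Scale by 31: particular solution (-2201, 279); reduce u mod 576: (103, -13).
General solution: u = 103 + 576t, v = -13 - 73t for integer t.
-3252 ≤ 103 + 576t ≤ 14455 gives t ∈ [-5, 24], which is 30 values.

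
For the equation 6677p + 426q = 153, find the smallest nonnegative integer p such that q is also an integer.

gcd(6677, 426) = 1.
1 divides 153, so solutions exist.
By Bézout, 6677·(95) + 426·(-1489) = 1.
Scale by 153/1 = 153: (p₀, q₀) = (14535, -227817).
General solution: p = 14535 + 426t, q = -227817 - 6677t for integer t.
p ≥ 0: smallest is 14535 mod 426 = 51 (at t = -34), with q = -799.

51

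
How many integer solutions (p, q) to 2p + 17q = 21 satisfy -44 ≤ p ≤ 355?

23

gcd(17, 2) = 1.
By Bézout, 2×(-8) + 17×(1) = 1.
Particular solution: (2, 1).
General solution: p = 2 + 17t, q = 1 - 2t for integer t.
-44 ≤ 2 + 17t ≤ 355 gives t ∈ [-2, 20], which is 23 values.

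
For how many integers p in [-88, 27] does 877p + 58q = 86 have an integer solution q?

2

gcd(877, 58):
  877 = 15·58 + 7
  58 = 8·7 + 2
  7 = 3·2 + 1
  2 = 2·1
so gcd(877, 58) = 1.
Back-substitute for Bézout coefficients:
  1 = 7 - 3·2
  ... = 877·(25) + 58·(-378)
Scale by 86: particular solution (2150, -32508); reduce p mod 58: (4, -59).
General solution: p = 4 + 58t, q = -59 - 877t for integer t.
-88 ≤ 4 + 58t ≤ 27 gives t ∈ [-1, 0], which is 2 values.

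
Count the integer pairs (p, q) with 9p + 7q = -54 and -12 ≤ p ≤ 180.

27

gcd(9, 7) = 1  (9 = 1×7 + 2, 7 = 3×2 + 1, 2 = 2×1).
Back-substituting, 9×(-3) + 7×(4) = 1.
Scale by -54: particular solution (162, -216); reduce p mod 7: (1, -9).
General solution: p = 1 + 7t, q = -9 - 9t for integer t.
-12 ≤ 1 + 7t ≤ 180 gives t ∈ [-1, 25], which is 27 values.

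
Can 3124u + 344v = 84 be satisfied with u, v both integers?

gcd(3124, 344):
  3124 = 9·344 + 28
  344 = 12·28 + 8
  28 = 3·8 + 4
  8 = 2·4
so gcd(3124, 344) = 4.
4 divides 84, so integer solutions exist.

yes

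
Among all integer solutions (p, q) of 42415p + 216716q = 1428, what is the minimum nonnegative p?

gcd(216716, 42415) = 17  (216716 = 5×42415 + 4641, 42415 = 9×4641 + 646, 4641 = 7×646 + 119, 646 = 5×119 + 51, 119 = 2×51 + 17, 51 = 3×17).
17 divides 1428, so solutions exist.
Back-substituting, 42415×(-3689) + 216716×(722) = 17.
Scale by 1428/17 = 84: (p₀, q₀) = (-309876, 60648).
General solution: p = -309876 + 12748t, q = 60648 - 2495t for integer t.
p ≥ 0: smallest is -309876 mod 12748 = 8824 (at t = 25), with q = -1727.

8824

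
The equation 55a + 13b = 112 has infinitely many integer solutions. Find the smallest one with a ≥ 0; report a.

7

gcd(55, 13):
  55 = 4*13 + 3
  13 = 4*3 + 1
  3 = 3*1
so gcd(55, 13) = 1.
1 divides 112, so solutions exist.
Back-substitute for Bézout coefficients:
  1 = 13 - 4*3
  ... = 55*(-4) + 13*(17)
Scale by 112/1 = 112: (a₀, b₀) = (-448, 1904).
General solution: a = -448 + 13t, b = 1904 - 55t for integer t.
a ≥ 0: smallest is -448 mod 13 = 7 (at t = 35), with b = -21.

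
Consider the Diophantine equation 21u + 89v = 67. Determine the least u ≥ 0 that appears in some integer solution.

gcd(89, 21):
  89 = 4*21 + 5
  21 = 4*5 + 1
  5 = 5*1
so gcd(89, 21) = 1.
1 divides 67, so solutions exist.
Back-substitute for Bézout coefficients:
  1 = 21 - 4*5
  ... = 21*(17) + 89*(-4)
Scale by 67/1 = 67: (u₀, v₀) = (1139, -268).
General solution: u = 1139 + 89t, v = -268 - 21t for integer t.
u ≥ 0: smallest is 1139 mod 89 = 71 (at t = -12), with v = -16.

71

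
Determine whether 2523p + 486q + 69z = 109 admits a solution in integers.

gcd(2523, 486):
  2523 = 5*486 + 93
  486 = 5*93 + 21
  93 = 4*21 + 9
  21 = 2*9 + 3
  9 = 3*3
so gcd(2523, 486) = 3.
gcd(3, 69) = 3.
3 does not divide 109 (remainder 1), so no integer solutions.

no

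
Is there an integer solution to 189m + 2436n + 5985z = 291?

no

gcd(2436, 189) = 21  (2436 = 12·189 + 168, 189 = 1·168 + 21, 168 = 8·21).
gcd(21, 5985) = 21.
21 does not divide 291 (remainder 18), so no integer solutions.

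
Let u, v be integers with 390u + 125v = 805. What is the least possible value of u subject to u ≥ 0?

12

gcd(390, 125):
  390 = 3·125 + 15
  125 = 8·15 + 5
  15 = 3·5
so gcd(390, 125) = 5.
5 divides 805, so solutions exist.
Back-substitute for Bézout coefficients:
  5 = 125 - 8·15
  ... = 390·(-8) + 125·(25)
Scale by 805/5 = 161: (u₀, v₀) = (-1288, 4025).
General solution: u = -1288 + 25t, v = 4025 - 78t for integer t.
u ≥ 0: smallest is -1288 mod 25 = 12 (at t = 52), with v = -31.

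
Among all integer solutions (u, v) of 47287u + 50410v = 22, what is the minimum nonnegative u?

gcd(50410, 47287) = 1.
1 divides 22, so solutions exist.
By Bézout, 47287*(-6957) + 50410*(6526) = 1.
Scale by 22/1 = 22: (u₀, v₀) = (-153054, 143572).
General solution: u = -153054 + 50410t, v = 143572 - 47287t for integer t.
u ≥ 0: smallest is -153054 mod 50410 = 48586 (at t = 4), with v = -45576.

48586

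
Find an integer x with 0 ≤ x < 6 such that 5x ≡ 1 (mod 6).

5

gcd(6, 5) = 1  (6 = 1*5 + 1, 5 = 5*1).
Back-substituting, 5*(-1) + 6*(1) = 1.
So 5*-1 ≡ 1 (mod 6), and -1 mod 6 = 5.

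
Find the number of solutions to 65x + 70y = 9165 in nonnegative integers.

gcd(70, 65) = 5  (70 = 1*65 + 5, 65 = 13*5).
Back-substituting, 65*(-1) + 70*(1) = 5.
Scale by 1833: one solution is (-1833, 1833). Reduce x mod 14: (1, 130).
General: x = 1 + 14t, y = 130 - 13t.
x ≥ 0 ⇒ t ≥ 0; y ≥ 0 ⇒ t ≤ 10. So t ∈ [0, 10]: 11 solutions.

11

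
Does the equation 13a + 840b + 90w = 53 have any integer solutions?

yes

gcd(840, 13):
  840 = 64*13 + 8
  13 = 1*8 + 5
  8 = 1*5 + 3
  5 = 1*3 + 2
  3 = 1*2 + 1
  2 = 2*1
so gcd(840, 13) = 1.
gcd(1, 90) = 1.
1 divides 53, so integer solutions exist.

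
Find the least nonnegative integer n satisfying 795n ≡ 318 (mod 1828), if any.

366

gcd(1828, 795) = 1  (1828 = 2×795 + 238, 795 = 3×238 + 81, 238 = 2×81 + 76, 81 = 1×76 + 5, 76 = 15×5 + 1, 5 = 5×1).
1 divides 318, so solutions exist.
Back-substituting, 795×(-361) + 1828×(157) = 1.
So 795×(-361) ≡ 1 (mod 1828); multiply by 318: n ≡ -114798 (mod 1828).
Smallest nonnegative: n = -114798 mod 1828 = 366.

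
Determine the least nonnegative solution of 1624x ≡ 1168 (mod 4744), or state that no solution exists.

gcd(4744, 1624):
  4744 = 2·1624 + 1496
  1624 = 1·1496 + 128
  1496 = 11·128 + 88
  128 = 1·88 + 40
  88 = 2·40 + 8
  40 = 5·8
so gcd(4744, 1624) = 8.
8 divides 1168, so solutions exist.
Back-substitute for Bézout coefficients:
  8 = 88 - 2·40
  ... = 1624·(-111) + 4744·(38)
So 1624·(-111) ≡ 8 (mod 4744); multiply by 146: x ≡ -16206 (mod 593).
Smallest nonnegative: x = -16206 mod 593 = 398.

398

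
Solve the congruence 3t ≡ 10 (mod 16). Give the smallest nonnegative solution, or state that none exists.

gcd(16, 3) = 1  (16 = 5×3 + 1, 3 = 3×1).
1 divides 10, so solutions exist.
Back-substituting, 3×(-5) + 16×(1) = 1.
So 3×(-5) ≡ 1 (mod 16); multiply by 10: t ≡ -50 (mod 16).
Smallest nonnegative: t = -50 mod 16 = 14.

14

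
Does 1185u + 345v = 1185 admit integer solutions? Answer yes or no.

yes

gcd(1185, 345) = 15  (1185 = 3×345 + 150, 345 = 2×150 + 45, 150 = 3×45 + 15, 45 = 3×15).
15 divides 1185, so integer solutions exist.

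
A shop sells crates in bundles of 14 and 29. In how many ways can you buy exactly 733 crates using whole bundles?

2

Need nonnegative integers with 14j + 29k = 733.
gcd(14, 29) = 1, and 14·(-2) + 29·(1) = 1.
So (j₀, k₀) = (-1466, 733); general j = -1466 + 29t, k = 733 - 14t.
j ≥ 0 ⇒ t ≥ 51; k ≥ 0 ⇒ t ≤ 52. That's 2 values of t.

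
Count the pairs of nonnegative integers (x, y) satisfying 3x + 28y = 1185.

15

gcd(28, 3) = 1.
By Bézout, 3·(-9) + 28·(1) = 1.
One solution: (3, 42).
General: x = 3 + 28t, y = 42 - 3t.
x ≥ 0 ⇒ t ≥ 0; y ≥ 0 ⇒ t ≤ 14. So t ∈ [0, 14]: 15 solutions.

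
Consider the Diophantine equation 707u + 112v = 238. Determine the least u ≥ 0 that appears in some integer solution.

gcd(707, 112):
  707 = 6*112 + 35
  112 = 3*35 + 7
  35 = 5*7
so gcd(707, 112) = 7.
7 divides 238, so solutions exist.
Back-substitute for Bézout coefficients:
  7 = 112 - 3*35
  ... = 707*(-3) + 112*(19)
Scale by 238/7 = 34: (u₀, v₀) = (-102, 646).
General solution: u = -102 + 16t, v = 646 - 101t for integer t.
u ≥ 0: smallest is -102 mod 16 = 10 (at t = 7), with v = -61.

10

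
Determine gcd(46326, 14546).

14

gcd(46326, 14546):
  46326 = 3*14546 + 2688
  14546 = 5*2688 + 1106
  2688 = 2*1106 + 476
  1106 = 2*476 + 154
  476 = 3*154 + 14
  154 = 11*14
so gcd(46326, 14546) = 14.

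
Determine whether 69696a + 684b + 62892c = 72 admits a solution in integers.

gcd(69696, 684) = 36  (69696 = 101×684 + 612, 684 = 1×612 + 72, 612 = 8×72 + 36, 72 = 2×36).
gcd(36, 62892) = 36.
36 divides 72, so integer solutions exist.

yes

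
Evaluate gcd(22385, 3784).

11

gcd(22385, 3784) = 11  (22385 = 5*3784 + 3465, 3784 = 1*3465 + 319, 3465 = 10*319 + 275, 319 = 1*275 + 44, 275 = 6*44 + 11, 44 = 4*11).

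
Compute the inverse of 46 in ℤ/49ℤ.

gcd(49, 46) = 1  (49 = 1×46 + 3, 46 = 15×3 + 1, 3 = 3×1).
Back-substituting, 46×(16) + 49×(-15) = 1.
So 46×16 ≡ 1 (mod 49), and 16 mod 49 = 16.

16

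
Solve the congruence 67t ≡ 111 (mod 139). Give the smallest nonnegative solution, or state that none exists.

39

gcd(139, 67):
  139 = 2*67 + 5
  67 = 13*5 + 2
  5 = 2*2 + 1
  2 = 2*1
so gcd(139, 67) = 1.
1 divides 111, so solutions exist.
Back-substitute for Bézout coefficients:
  1 = 5 - 2*2
  ... = 67*(-56) + 139*(27)
So 67*(-56) ≡ 1 (mod 139); multiply by 111: t ≡ -6216 (mod 139).
Smallest nonnegative: t = -6216 mod 139 = 39.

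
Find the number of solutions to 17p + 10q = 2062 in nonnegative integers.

gcd(17, 10) = 1  (17 = 1*10 + 7, 10 = 1*7 + 3, 7 = 2*3 + 1, 3 = 3*1).
Back-substituting, 17*(3) + 10*(-5) = 1.
Scale by 2062: one solution is (6186, -10310). Reduce p mod 10: (6, 196).
General: p = 6 + 10t, q = 196 - 17t.
p ≥ 0 ⇒ t ≥ 0; q ≥ 0 ⇒ t ≤ 11. So t ∈ [0, 11]: 12 solutions.

12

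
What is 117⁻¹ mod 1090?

gcd(1090, 117) = 1.
By Bézout, 117*(-177) + 1090*(19) = 1.
So 117*-177 ≡ 1 (mod 1090), and -177 mod 1090 = 913.

913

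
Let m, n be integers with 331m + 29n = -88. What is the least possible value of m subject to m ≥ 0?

12

gcd(331, 29):
  331 = 11·29 + 12
  29 = 2·12 + 5
  12 = 2·5 + 2
  5 = 2·2 + 1
  2 = 2·1
so gcd(331, 29) = 1.
1 divides -88, so solutions exist.
Back-substitute for Bézout coefficients:
  1 = 5 - 2·2
  ... = 331·(-12) + 29·(137)
Scale by -88/1 = -88: (m₀, n₀) = (1056, -12056).
General solution: m = 1056 + 29t, n = -12056 - 331t for integer t.
m ≥ 0: smallest is 1056 mod 29 = 12 (at t = -36), with n = -140.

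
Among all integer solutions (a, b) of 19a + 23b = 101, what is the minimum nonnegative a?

15

gcd(23, 19):
  23 = 1×19 + 4
  19 = 4×4 + 3
  4 = 1×3 + 1
  3 = 3×1
so gcd(23, 19) = 1.
1 divides 101, so solutions exist.
Back-substitute for Bézout coefficients:
  1 = 4 - 1×3
  ... = 19×(-6) + 23×(5)
Scale by 101/1 = 101: (a₀, b₀) = (-606, 505).
General solution: a = -606 + 23t, b = 505 - 19t for integer t.
a ≥ 0: smallest is -606 mod 23 = 15 (at t = 27), with b = -8.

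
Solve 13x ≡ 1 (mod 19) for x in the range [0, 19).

gcd(19, 13):
  19 = 1*13 + 6
  13 = 2*6 + 1
  6 = 6*1
so gcd(19, 13) = 1.
Back-substitute for Bézout coefficients:
  1 = 13 - 2*6
  ... = 13*(3) + 19*(-2)
So 13*3 ≡ 1 (mod 19), and 3 mod 19 = 3.

3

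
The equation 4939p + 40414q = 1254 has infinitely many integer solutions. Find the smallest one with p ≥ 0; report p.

gcd(40414, 4939) = 11.
11 divides 1254, so solutions exist.
By Bézout, 4939*(-941) + 40414*(115) = 11.
Scale by 1254/11 = 114: (p₀, q₀) = (-107274, 13110).
General solution: p = -107274 + 3674t, q = 13110 - 449t for integer t.
p ≥ 0: smallest is -107274 mod 3674 = 2946 (at t = 30), with q = -360.

2946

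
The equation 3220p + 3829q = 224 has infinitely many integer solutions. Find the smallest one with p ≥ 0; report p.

314

gcd(3829, 3220):
  3829 = 1·3220 + 609
  3220 = 5·609 + 175
  609 = 3·175 + 84
  175 = 2·84 + 7
  84 = 12·7
so gcd(3829, 3220) = 7.
7 divides 224, so solutions exist.
Back-substitute for Bézout coefficients:
  7 = 175 - 2·84
  ... = 3220·(44) + 3829·(-37)
Scale by 224/7 = 32: (p₀, q₀) = (1408, -1184).
General solution: p = 1408 + 547t, q = -1184 - 460t for integer t.
p ≥ 0: smallest is 1408 mod 547 = 314 (at t = -2), with q = -264.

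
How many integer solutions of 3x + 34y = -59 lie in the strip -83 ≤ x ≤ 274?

gcd(34, 3) = 1  (34 = 11×3 + 1, 3 = 3×1).
Back-substituting, 3×(-11) + 34×(1) = 1.
Scale by -59: particular solution (649, -59); reduce x mod 34: (3, -2).
General solution: x = 3 + 34t, y = -2 - 3t for integer t.
-83 ≤ 3 + 34t ≤ 274 gives t ∈ [-2, 7], which is 10 values.

10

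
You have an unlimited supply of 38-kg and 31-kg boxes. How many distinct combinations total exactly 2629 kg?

2

Need nonnegative integers with 38j + 31k = 2629.
gcd(38, 31) = 1, and 38·(9) + 31·(-11) = 1.
So (j₀, k₀) = (23661, -28919); general j = 23661 + 31t, k = -28919 - 38t.
j ≥ 0 ⇒ t ≥ -763; k ≥ 0 ⇒ t ≤ -762. That's 2 values of t.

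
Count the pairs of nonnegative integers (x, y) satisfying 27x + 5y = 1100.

9

gcd(27, 5) = 1  (27 = 5×5 + 2, 5 = 2×2 + 1, 2 = 2×1).
Back-substituting, 27×(-2) + 5×(11) = 1.
Scale by 1100: one solution is (-2200, 12100). Reduce x mod 5: (0, 220).
General: x = 0 + 5t, y = 220 - 27t.
x ≥ 0 ⇒ t ≥ 0; y ≥ 0 ⇒ t ≤ 8. So t ∈ [0, 8]: 9 solutions.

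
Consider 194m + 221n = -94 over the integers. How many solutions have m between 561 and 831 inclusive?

2

gcd(221, 194) = 1  (221 = 1·194 + 27, 194 = 7·27 + 5, 27 = 5·5 + 2, 5 = 2·2 + 1, 2 = 2·1).
Back-substituting, 194·(90) + 221·(-79) = 1.
Scale by -94: particular solution (-8460, 7426); reduce m mod 221: (159, -140).
General solution: m = 159 + 221t, n = -140 - 194t for integer t.
561 ≤ 159 + 221t ≤ 831 gives t ∈ [2, 3], which is 2 values.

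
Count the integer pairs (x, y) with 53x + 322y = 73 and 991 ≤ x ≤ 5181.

13

gcd(322, 53) = 1.
By Bézout, 53*(79) + 322*(-13) = 1.
Particular solution: (293, -48).
General solution: x = 293 + 322t, y = -48 - 53t for integer t.
991 ≤ 293 + 322t ≤ 5181 gives t ∈ [3, 15], which is 13 values.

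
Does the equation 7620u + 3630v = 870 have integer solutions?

gcd(7620, 3630) = 30.
30 divides 870, so integer solutions exist.

yes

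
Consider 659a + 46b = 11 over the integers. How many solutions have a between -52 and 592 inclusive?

gcd(659, 46) = 1  (659 = 14×46 + 15, 46 = 3×15 + 1, 15 = 15×1).
Back-substituting, 659×(-3) + 46×(43) = 1.
Scale by 11: particular solution (-33, 473); reduce a mod 46: (13, -186).
General solution: a = 13 + 46t, b = -186 - 659t for integer t.
-52 ≤ 13 + 46t ≤ 592 gives t ∈ [-1, 12], which is 14 values.

14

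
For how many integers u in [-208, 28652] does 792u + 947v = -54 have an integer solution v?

30

gcd(947, 792):
  947 = 1·792 + 155
  792 = 5·155 + 17
  155 = 9·17 + 2
  17 = 8·2 + 1
  2 = 2·1
so gcd(947, 792) = 1.
Back-substitute for Bézout coefficients:
  1 = 17 - 8·2
  ... = 792·(446) + 947·(-373)
Scale by -54: particular solution (-24084, 20142); reduce u mod 947: (538, -450).
General solution: u = 538 + 947t, v = -450 - 792t for integer t.
-208 ≤ 538 + 947t ≤ 28652 gives t ∈ [0, 29], which is 30 values.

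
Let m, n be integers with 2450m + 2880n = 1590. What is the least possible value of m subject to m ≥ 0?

gcd(2880, 2450) = 10  (2880 = 1·2450 + 430, 2450 = 5·430 + 300, 430 = 1·300 + 130, 300 = 2·130 + 40, 130 = 3·40 + 10, 40 = 4·10).
10 divides 1590, so solutions exist.
Back-substituting, 2450·(-67) + 2880·(57) = 10.
Scale by 1590/10 = 159: (m₀, n₀) = (-10653, 9063).
General solution: m = -10653 + 288t, n = 9063 - 245t for integer t.
m ≥ 0: smallest is -10653 mod 288 = 3 (at t = 37), with n = -2.

3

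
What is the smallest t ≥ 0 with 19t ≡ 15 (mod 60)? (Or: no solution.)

45

gcd(60, 19) = 1  (60 = 3*19 + 3, 19 = 6*3 + 1, 3 = 3*1).
1 divides 15, so solutions exist.
Back-substituting, 19*(19) + 60*(-6) = 1.
So 19*(19) ≡ 1 (mod 60); multiply by 15: t ≡ 285 (mod 60).
Smallest nonnegative: t = 285 mod 60 = 45.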